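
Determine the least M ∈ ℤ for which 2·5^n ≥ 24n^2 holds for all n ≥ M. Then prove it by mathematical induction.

At n = 2: 50 < 96, so the inequality fails and M ≥ 3. We prove 2·5^n ≥ 24n^2 for all n ≥ 3.
When n = 3: 2·5^n = 250 and 24n^2 = 216, so 250 ≥ 216.
Suppose the result is true for n = m, so 2·5^m ≥ 24m^2.
Then 2·5^(m + 1) = 5·(2·5^m) ≥ 5·(24m^2).
Also, for m ≥ 3 we have 5·(24m^2) ≥ 24(m+1)^2, since 5 ≥ (1 + 1/m)^2 for all m ≥ 3.
Combining, 2·5^(m + 1) ≥ 24(m+1)^2.
By the principle of mathematical induction, the result holds for all n ≥ 3.
Hence the smallest such M is 3.

M = 3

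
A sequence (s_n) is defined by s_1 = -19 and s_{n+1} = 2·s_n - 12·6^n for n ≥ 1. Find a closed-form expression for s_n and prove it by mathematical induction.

s_n = -2^(n - 1) - 3·6^n

Computing the first terms: s_1 = -19, s_2 = -110, s_3 = -652. This suggests s_n = -2^(n - 1) - 3·6^n.
Base step (n = 1): the formula gives -19 = -19 = s_1.
For the inductive step, assume it holds for an arbitrary r ≥ 1, so s_r = -2^(r - 1) - 3·6^r.
Then s_{r+1} = 2·s_r - 12·6^r = 2·(-2^(r - 1) - 3·6^r) - 12·6^r = -2^r - 3·6^(r + 1) = -2^((r+1) - 1) - 3·6^(r+1),
which is the claimed formula at n = r+1.
This completes the induction.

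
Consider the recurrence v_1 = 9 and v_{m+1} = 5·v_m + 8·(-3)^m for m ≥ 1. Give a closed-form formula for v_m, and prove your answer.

Computing the first terms: v_1 = 9, v_2 = 21, v_3 = 177. This suggests v_m = -(-3)^m + 6·5^(m - 1).
Base case (m = 1): the formula gives 9 = 9 = v_1.
Suppose the result is true for m = k, so v_k = -(-3)^k + 6·5^(k - 1).
Then v_{k+1} = 5·v_k + 8·(-3)^k = 5·(-(-3)^k + 6·5^(k - 1)) + 8·(-3)^k = -(-3)^(k + 1) + 6·5^k = -(-3)^(k+1) + 6·5^((k+1) - 1),
which is the claimed formula at m = k+1.
This completes the induction.

v_m = -(-3)^m + 6·5^(m - 1)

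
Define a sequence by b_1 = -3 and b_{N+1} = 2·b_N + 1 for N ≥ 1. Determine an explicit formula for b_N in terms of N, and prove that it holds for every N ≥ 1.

Computing the first terms: b_1 = -3, b_2 = -5, b_3 = -9. This suggests b_N = -2^N - 1.
When N = 1: the formula gives -3 = -3 = b_1.
Inductive step: assume the claim holds for N = j, so b_j = -2^j - 1.
Then b_{j+1} = 2·b_j + 1 = 2·(-2^j - 1) + 1 = -2^(j + 1) - 1,
which is the claimed formula at N = j+1.
By the principle of mathematical induction, the result holds for all N ≥ 1.

b_N = -2^N - 1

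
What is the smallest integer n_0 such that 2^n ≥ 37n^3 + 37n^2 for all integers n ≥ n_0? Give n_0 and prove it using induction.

At n = 17: 131072 < 192474, so the inequality fails and n_0 ≥ 18. We prove 2^n ≥ 37n^3 + 37n^2 for all n ≥ 18.
Base step (n = 18): 2^n = 262144 and 37n^3 + 37n^2 = 227772, so 262144 ≥ 227772.
For the inductive step, assume it holds for an arbitrary m ≥ 18, so 2^m ≥ 37m^3 + 37m^2.
Then 2^(m + 1) = 2·(2^m) ≥ 2·(37m^3 + 37m^2).
Also, for m ≥ 18 we have 2·(37m^3 + 37m^2) ≥ 37(m+1)^3 + 37(m+1)^2, since 2·(37m^3 + 37m^2) − (37(m+1)^3 + 37(m+1)^2) = 37m^3 - 74m^2 - 185m - 74, which is nonnegative for all m ≥ 18.
Combining, 2^(m + 1) ≥ 37(m+1)^3 + 37(m+1)^2.
Hence, by induction on n, the claim holds for every n ≥ 18.
Hence the smallest such n_0 is 18.

n_0 = 18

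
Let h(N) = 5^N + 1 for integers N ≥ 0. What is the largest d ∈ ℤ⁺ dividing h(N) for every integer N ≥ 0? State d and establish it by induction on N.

Computing the first values: h(0) = 2 and h(1) = 6; gcd(2, 6) = 2, so d ≤ 2.
We prove 2 | 5^N + 1 for all N ≥ 0 by induction on N.
For the base case N = 0: h(0) = 2 = 2·(1), so 2 | h(0).
Inductive step: suppose the statement holds for some k ≥ 0, i.e. 2 | h(k). Then
h(k+1) = 5^(k+1) + 1 = 5·(5^k + 1) - 4 = 5·h(k) - 4. The first term is divisible by 2 by the inductive hypothesis, and -4 is divisible by 2. Hence 2 | h(k+1).
By the principle of mathematical induction, the result holds for all N ≥ 0.
Therefore the largest such d is 2.

d = 2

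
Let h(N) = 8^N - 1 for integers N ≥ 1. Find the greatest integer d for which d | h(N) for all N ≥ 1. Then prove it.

Computing the first values: h(1) = 7 and h(2) = 63; gcd(7, 63) = 7, so d ≤ 7.
We prove 7 | 8^N - 1 for all N ≥ 1 by induction on N.
Base case (N = 1): h(1) = 7 = 7·(1), so 7 | h(1).
Suppose the result is true for N = k, i.e. 7 | h(k). Then
8^{k+1} − 1^{k+1} = 8·8^k − 1·1^k = 8·(8^k − 1^k) + (7)·1^k. The first term is divisible by 7 by the inductive hypothesis, and the second term (7)·1^k is divisible by 7 since 7 | 7. Hence 7 | h(k+1).
This completes the induction.
Therefore the largest such d is 7.

d = 7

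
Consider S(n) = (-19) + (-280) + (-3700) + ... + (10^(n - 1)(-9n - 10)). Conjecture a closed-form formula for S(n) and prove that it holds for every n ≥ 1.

We claim S(n) = -10^n(n + 1) + 1 for all n ≥ 1.
Base step (n = 1): S(1) = -19, and the closed form gives -19. They agree.
Inductive step: assume the claim holds for n = k, so S(k) = -10^k(k + 1) + 1.
Then S(k+1) = S(k) + (10^k(-9k - 19)) = (-10^k(k + 1) + 1) + (10^k(-9k - 19)).
Simplifying, S(k+1) = -10·10^k·k - 20·10^k + 1 = -10^(k+1)((k+1) + 1) + 1,
which is the closed form with n = k+1.
This completes the induction.

S(n) = -10^n(n + 1) + 1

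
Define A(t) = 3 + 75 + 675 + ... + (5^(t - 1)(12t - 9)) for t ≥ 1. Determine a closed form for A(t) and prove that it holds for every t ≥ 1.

We claim A(t) = 3·5^t(t - 1) + 3 for all t ≥ 1.
Base case (t = 1): A(1) = 3, and the closed form gives 3. They agree.
Inductive step: assume the claim holds for t = k, so A(k) = 3·5^k(k - 1) + 3.
Then A(k+1) = A(k) + (5^k(12k + 3)) = (3·5^k(k - 1) + 3) + (5^k(12k + 3)).
Simplifying, A(k+1) = 15·5^k·k + 3 = 3·5^(k+1)((k+1) - 1) + 3,
which is the closed form with t = k+1.
By the principle of mathematical induction, the result holds for all t ≥ 1.

A(t) = 3·5^t(t - 1) + 3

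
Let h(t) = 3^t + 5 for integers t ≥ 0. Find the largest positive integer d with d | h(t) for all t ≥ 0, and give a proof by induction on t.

Computing the first values: h(0) = 6 and h(1) = 8; gcd(6, 8) = 2, so d ≤ 2.
We prove 2 | 3^t + 5 for all t ≥ 0 by induction on t.
For the base case t = 0: h(0) = 6 = 2·(3), so 2 | h(0).
For the inductive step, assume it holds for an arbitrary m ≥ 0, i.e. 2 | h(m). Then
h(m+1) = 3^(m+1) + 5 = 3·(3^m + 5) - 10 = 3·h(m) - 10. The first term is divisible by 2 by the inductive hypothesis, and -10 is divisible by 2. Hence 2 | h(m+1).
By induction, the statement is established for all t ≥ 0.
Therefore the largest such d is 2.

d = 2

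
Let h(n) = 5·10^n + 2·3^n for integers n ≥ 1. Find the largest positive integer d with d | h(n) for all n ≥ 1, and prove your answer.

d = 14

Computing the first values: h(1) = 56 and h(2) = 518; gcd(56, 518) = 14, so d ≤ 14.
We prove 14 | 5·10^n + 2·3^n for all n ≥ 1 by induction on n.
Base step (n = 1): h(1) = 56 = 14·(4), so 14 | h(1).
Inductive step: assume the claim holds for n = m, i.e. 14 | h(m). Then
h(m+1) − 10·h(m) = (5·10^(m+1) + 2·3^(m+1)) − 10·(5·10^m + 2·3^m) = (2)·3^m·(3 − 10) = (-14)·3^m. Since 14 | h(m) by the inductive hypothesis, 14 | 10·h(m); and 14 | -14 since -14 = 14·-1. Therefore 14 | h(m+1).
By induction, the statement is established for all n ≥ 1.
Therefore the largest such d is 14.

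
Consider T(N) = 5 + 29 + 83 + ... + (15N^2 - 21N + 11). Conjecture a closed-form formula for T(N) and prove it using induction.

T(N) = N(5N^2 - 3N + 3)

We claim T(N) = N(5N^2 - 3N + 3) for all N ≥ 1.
For the base case N = 1: T(1) = 5, and the closed form gives 5. They agree.
Inductive step: suppose the statement holds for some i ≥ 1, so T(i) = i(5i^2 - 3i + 3).
Then T(i+1) = T(i) + (15i^2 + 9i + 5) = (i(5i^2 - 3i + 3)) + (15i^2 + 9i + 5).
Simplifying, T(i+1) = (i + 1)(5i^2 + 7i + 5) = (i+1)(5(i+1)^2 - 3(i+1) + 3),
which is the closed form with N = i+1.
Hence, by induction on N, the claim holds for every N ≥ 1.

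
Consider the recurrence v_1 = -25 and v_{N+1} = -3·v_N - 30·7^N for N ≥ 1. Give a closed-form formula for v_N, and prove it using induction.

Computing the first terms: v_1 = -25, v_2 = -135, v_3 = -1065. This suggests v_N = -4(-3)^(N - 1) - 3·7^N.
Base case (N = 1): the formula gives -25 = -25 = v_1.
For the inductive step, assume it holds for an arbitrary i ≥ 1, so v_i = -4(-3)^(i - 1) - 3·7^i.
Then v_{i+1} = -3·v_i - 30·7^i = -3·(-4(-3)^(i - 1) - 3·7^i) - 30·7^i = -4(-3)^i - 3·7^(i + 1) = -4(-3)^((i+1) - 1) - 3·7^(i+1),
which is the claimed formula at N = i+1.
By the principle of mathematical induction, the result holds for all N ≥ 1.

v_N = -4(-3)^(N - 1) - 3·7^N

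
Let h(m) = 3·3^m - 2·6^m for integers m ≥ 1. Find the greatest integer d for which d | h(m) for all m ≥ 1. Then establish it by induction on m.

Computing the first values: h(1) = -3 and h(2) = -45; gcd(-3, -45) = 3, so d ≤ 3.
We prove 3 | 3·3^m - 2·6^m for all m ≥ 1 by induction on m.
Base step (m = 1): h(1) = -3 = 3·(-1), so 3 | h(1).
For the inductive step, assume it holds for an arbitrary k ≥ 1, i.e. 3 | h(k). Then
h(k+1) − 6·h(k) = (3·3^(k+1) - 2·6^(k+1)) − 6·(3·3^k - 2·6^k) = (3)·3^k·(3 − 6) = (-9)·3^k. Since 3 | h(k) by the inductive hypothesis, 3 | 6·h(k); and 3 | -9 since -9 = 3·-3. Therefore 3 | h(k+1).
This completes the induction.
Therefore the largest such d is 3.

d = 3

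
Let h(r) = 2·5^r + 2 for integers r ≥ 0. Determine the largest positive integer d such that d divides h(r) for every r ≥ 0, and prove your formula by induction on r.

d = 4

Computing the first values: h(0) = 4 and h(1) = 12; gcd(4, 12) = 4, so d ≤ 4.
We prove 4 | 2·5^r + 2 for all r ≥ 0 by induction on r.
Base case (r = 0): h(0) = 4 = 4·(1), so 4 | h(0).
Suppose the result is true for r = k, i.e. 4 | h(k). Then
h(k+1) = 2·5^(k+1) + 2 = 5·(2·5^k + 2) - 8 = 5·h(k) - 8. The first term is divisible by 4 by the inductive hypothesis, and -8 is divisible by 4. Hence 4 | h(k+1).
This completes the induction.
Therefore the largest such d is 4.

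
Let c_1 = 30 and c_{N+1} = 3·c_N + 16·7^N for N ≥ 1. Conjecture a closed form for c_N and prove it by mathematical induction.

Computing the first terms: c_1 = 30, c_2 = 202, c_3 = 1390. This suggests c_N = 2·3^(N - 1) + 4·7^N.
Base case (N = 1): the formula gives 30 = 30 = c_1.
Inductive step: assume the claim holds for N = j, so c_j = 2·3^(j - 1) + 4·7^j.
Then c_{j+1} = 3·c_j + 16·7^j = 3·(2·3^(j - 1) + 4·7^j) + 16·7^j = 2·3^j + 4·7^(j + 1) = 2·3^((j+1) - 1) + 4·7^(j+1),
which is the claimed formula at N = j+1.
By the principle of mathematical induction, the result holds for all N ≥ 1.

c_N = 2·3^(N - 1) + 4·7^N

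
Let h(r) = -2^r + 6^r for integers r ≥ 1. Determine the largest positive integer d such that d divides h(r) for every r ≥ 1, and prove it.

Computing the first values: h(1) = 4 and h(2) = 32; gcd(4, 32) = 4, so d ≤ 4.
We prove 4 | -2^r + 6^r for all r ≥ 1 by induction on r.
Base step (r = 1): h(1) = 4 = 4·(1), so 4 | h(1).
Inductive step: assume the claim holds for r = k, i.e. 4 | h(k). Then
6^{k+1} − 2^{k+1} = 6·6^k − 2·2^k = 6·(6^k − 2^k) + (4)·2^k. The first term is divisible by 4 by the inductive hypothesis, and the second term (4)·2^k is divisible by 4 since 4 | 4. Hence 4 | h(k+1).
This completes the induction.
Therefore the largest such d is 4.

d = 4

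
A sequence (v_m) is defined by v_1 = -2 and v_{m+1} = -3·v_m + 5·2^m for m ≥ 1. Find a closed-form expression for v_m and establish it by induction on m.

v_m = -4(-3)^(m - 1) + 2^m

Computing the first terms: v_1 = -2, v_2 = 16, v_3 = -28. This suggests v_m = -4(-3)^(m - 1) + 2^m.
For the base case m = 1: the formula gives -2 = -2 = v_1.
For the inductive step, assume it holds for an arbitrary p ≥ 1, so v_p = -4(-3)^(p - 1) + 2^p.
Then v_{p+1} = -3·v_p + 5·2^p = -3·(-4(-3)^(p - 1) + 2^p) + 5·2^p = -4(-3)^p + 2^(p + 1) = -4(-3)^((p+1) - 1) + 2^(p+1),
which is the claimed formula at m = p+1.
This completes the induction.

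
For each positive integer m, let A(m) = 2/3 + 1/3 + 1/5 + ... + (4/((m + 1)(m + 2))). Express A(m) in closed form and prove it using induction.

A(m) = 2m/(m + 2)

We claim A(m) = 2m/(m + 2) for all m ≥ 1.
When m = 1: A(1) = 2/3, and the closed form gives 2/3. They agree.
For the inductive step, assume it holds for an arbitrary j ≥ 1, so A(j) = 2j/(j + 2).
Then A(j+1) = A(j) + (4/((j + 2)(j + 3))) = (2j/(j + 2)) + (4/((j + 2)(j + 3))).
Simplifying, A(j+1) = 2(j + 1)/(j + 3) = 2(j+1)/((j+1) + 2),
which is the closed form with m = j+1.
By induction, the statement is established for all m ≥ 1.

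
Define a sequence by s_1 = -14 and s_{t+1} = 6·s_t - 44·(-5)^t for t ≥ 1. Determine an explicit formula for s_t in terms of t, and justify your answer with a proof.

s_t = 4(-5)^t + 6^t

Computing the first terms: s_1 = -14, s_2 = 136, s_3 = -284. This suggests s_t = 4(-5)^t + 6^t.
Base step (t = 1): the formula gives -14 = -14 = s_1.
Suppose the result is true for t = r, so s_r = 4(-5)^r + 6^r.
Then s_{r+1} = 6·s_r - 44·(-5)^r = 6·(4(-5)^r + 6^r) - 44·(-5)^r = 4(-5)^(r + 1) + 6^(r + 1),
which is the claimed formula at t = r+1.
By induction, the statement is established for all t ≥ 1.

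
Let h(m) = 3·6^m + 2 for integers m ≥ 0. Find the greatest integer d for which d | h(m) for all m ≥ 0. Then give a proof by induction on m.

Computing the first values: h(0) = 5 and h(1) = 20; gcd(5, 20) = 5, so d ≤ 5.
We prove 5 | 3·6^m + 2 for all m ≥ 0 by induction on m.
Base step (m = 0): h(0) = 5 = 5·(1), so 5 | h(0).
Inductive step: assume the claim holds for m = p, i.e. 5 | h(p). Then
h(p+1) = 3·6^(p+1) + 2 = 6·(3·6^p + 2) - 10 = 6·h(p) - 10. The first term is divisible by 5 by the inductive hypothesis, and -10 is divisible by 5. Hence 5 | h(p+1).
Hence, by induction on m, the claim holds for every m ≥ 0.
Therefore the largest such d is 5.

d = 5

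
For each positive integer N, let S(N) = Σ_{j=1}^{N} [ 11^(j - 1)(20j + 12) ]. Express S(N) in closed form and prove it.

We claim S(N) = 11^N(2N + 1) - 1 for all N ≥ 1.
When N = 1: S(1) = 32, and the closed form gives 32. They agree.
Inductive step: assume the claim holds for N = j, so S(j) = 11^j(2j + 1) - 1.
Then S(j+1) = S(j) + (11^j(20j + 32)) = (11^j(2j + 1) - 1) + (11^j(20j + 32)).
Simplifying, S(j+1) = 22·11^j·j + 33·11^j - 1 = 11^(j+1)(2(j+1) + 1) - 1,
which is the closed form with N = j+1.
This completes the induction.

S(N) = 11^N(2N + 1) - 1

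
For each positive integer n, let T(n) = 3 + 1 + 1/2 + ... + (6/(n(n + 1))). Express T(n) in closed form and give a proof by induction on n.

T(n) = 6n/(n + 1)

We claim T(n) = 6n/(n + 1) for all n ≥ 1.
For the base case n = 1: T(1) = 3, and the closed form gives 3. They agree.
Suppose the result is true for n = j, so T(j) = 6j/(j + 1).
Then T(j+1) = T(j) + (6/((j + 1)(j + 2))) = (6j/(j + 1)) + (6/((j + 1)(j + 2))).
Simplifying, T(j+1) = 6(j + 1)/(j + 2) = 6(j+1)/((j+1) + 1),
which is the closed form with n = j+1.
By induction, the statement is established for all n ≥ 1.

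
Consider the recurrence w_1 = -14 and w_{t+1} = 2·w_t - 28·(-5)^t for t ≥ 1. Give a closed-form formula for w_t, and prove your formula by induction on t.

Computing the first terms: w_1 = -14, w_2 = 112, w_3 = -476. This suggests w_t = 4(-5)^t + 3·2^t.
Base step (t = 1): the formula gives -14 = -14 = w_1.
Inductive step: suppose the statement holds for some p ≥ 1, so w_p = 4(-5)^p + 3·2^p.
Then w_{p+1} = 2·w_p - 28·(-5)^p = 2·(4(-5)^p + 3·2^p) - 28·(-5)^p = 4(-5)^(p + 1) + 3·2^(p + 1),
which is the claimed formula at t = p+1.
This completes the induction.

w_t = 4(-5)^t + 3·2^t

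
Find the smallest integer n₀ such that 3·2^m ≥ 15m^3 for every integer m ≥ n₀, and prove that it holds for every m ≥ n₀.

n₀ = 14

At m = 13: 24576 < 32955, so the inequality fails and n₀ ≥ 14. We prove 3·2^m ≥ 15m^3 for all m ≥ 14.
Base case (m = 14): 3·2^m = 49152 and 15m^3 = 41160, so 49152 ≥ 41160.
Inductive step: suppose the statement holds for some i ≥ 14, so 3·2^i ≥ 15i^3.
Then 3·2^(i + 1) = 2·(3·2^i) ≥ 2·(15i^3).
Also, for i ≥ 14 we have 2·(15i^3) ≥ 15(i+1)^3, since 2 ≥ (1 + 1/i)^3 for all i ≥ 14.
Combining, 3·2^(i + 1) ≥ 15(i+1)^3.
This completes the induction.
Hence the smallest such n₀ is 14.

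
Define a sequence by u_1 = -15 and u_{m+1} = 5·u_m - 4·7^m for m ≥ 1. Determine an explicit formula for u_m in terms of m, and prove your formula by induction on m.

u_m = -5^(m - 1) - 2·7^m

Computing the first terms: u_1 = -15, u_2 = -103, u_3 = -711. This suggests u_m = -5^(m - 1) - 2·7^m.
For the base case m = 1: the formula gives -15 = -15 = u_1.
Inductive step: suppose the statement holds for some k ≥ 1, so u_k = -5^(k - 1) - 2·7^k.
Then u_{k+1} = 5·u_k - 4·7^k = 5·(-5^(k - 1) - 2·7^k) - 4·7^k = -5^k - 2·7^(k + 1) = -5^((k+1) - 1) - 2·7^(k+1),
which is the claimed formula at m = k+1.
This completes the induction.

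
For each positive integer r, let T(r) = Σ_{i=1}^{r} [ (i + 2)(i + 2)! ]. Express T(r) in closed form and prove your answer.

T(r) = (r + 3)! - 6

We claim T(r) = (r + 3)! - 6 for all r ≥ 1.
For the base case r = 1: T(1) = 18, and the closed form gives 18. They agree.
Inductive step: assume the claim holds for r = i, so T(i) = (i + 3)! - 6.
Then T(i+1) = T(i) + ((i + 3)(i + 3)!) = ((i + 3)! - 6) + ((i + 3)(i + 3)!).
Simplifying, T(i+1) = ((i+1) + 3)! - 6,
which is the closed form with r = i+1.
By the principle of mathematical induction, the result holds for all r ≥ 1.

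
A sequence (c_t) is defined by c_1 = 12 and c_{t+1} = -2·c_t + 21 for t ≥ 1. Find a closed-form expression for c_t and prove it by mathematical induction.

Computing the first terms: c_1 = 12, c_2 = -3, c_3 = 27. This suggests c_t = 5(-2)^(t - 1) + 7.
For the base case t = 1: the formula gives 12 = 12 = c_1.
Inductive step: assume the claim holds for t = i, so c_i = 5(-2)^(i - 1) + 7.
Then c_{i+1} = -2·c_i + 21 = -2·(5(-2)^(i - 1) + 7) + 21 = 5(-2)^i + 7 = 5(-2)^((i+1) - 1) + 7,
which is the claimed formula at t = i+1.
This completes the induction.

c_t = 5(-2)^(t - 1) + 7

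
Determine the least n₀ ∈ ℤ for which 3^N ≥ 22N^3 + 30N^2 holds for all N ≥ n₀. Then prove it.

n₀ = 9

At N = 8: 6561 < 13184, so the inequality fails and n₀ ≥ 9. We prove 3^N ≥ 22N^3 + 30N^2 for all N ≥ 9.
When N = 9: 3^N = 19683 and 22N^3 + 30N^2 = 18468, so 19683 ≥ 18468.
For the inductive step, assume it holds for an arbitrary i ≥ 9, so 3^i ≥ 22i^3 + 30i^2.
Then 3^(i + 1) = 3·(3^i) ≥ 3·(22i^3 + 30i^2).
Also, for i ≥ 9 we have 3·(22i^3 + 30i^2) ≥ 22(i+1)^3 + 30(i+1)^2, since 3·(22i^3 + 30i^2) − (22(i+1)^3 + 30(i+1)^2) = 44i^3 - 6i^2 - 126i - 52, which is nonnegative for all i ≥ 9.
Combining, 3^(i + 1) ≥ 22(i+1)^3 + 30(i+1)^2.
This completes the induction.
Hence the smallest such n₀ is 9.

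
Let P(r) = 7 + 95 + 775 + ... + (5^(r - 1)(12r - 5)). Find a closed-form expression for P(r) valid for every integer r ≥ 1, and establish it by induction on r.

P(r) = 5^r(3r - 2) + 2

We claim P(r) = 5^r(3r - 2) + 2 for all r ≥ 1.
When r = 1: P(1) = 7, and the closed form gives 7. They agree.
For the inductive step, assume it holds for an arbitrary k ≥ 1, so P(k) = 5^k(3k - 2) + 2.
Then P(k+1) = P(k) + (5^k(12k + 7)) = (5^k(3k - 2) + 2) + (5^k(12k + 7)).
Simplifying, P(k+1) = 15·5^k·k + 5·5^k + 2 = 5^(k+1)(3(k+1) - 2) + 2,
which is the closed form with r = k+1.
By the principle of mathematical induction, the result holds for all r ≥ 1.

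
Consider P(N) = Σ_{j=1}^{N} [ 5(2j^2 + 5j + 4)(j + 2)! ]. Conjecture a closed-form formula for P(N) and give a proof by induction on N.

We claim P(N) = (10N + 5)(N + 3)! - 30 for all N ≥ 1.
Base case (N = 1): P(1) = 330, and the closed form gives 330. They agree.
Inductive step: assume the claim holds for N = j, so P(j) = (10j + 5)(j + 3)! - 30.
Then P(j+1) = P(j) + (5(2j^2 + 9j + 11)(j + 3)!) = ((10j + 5)(j + 3)! - 30) + (5(2j^2 + 9j + 11)(j + 3)!).
Simplifying, P(j+1) = (10(j+1) + 5)((j+1) + 3)! - 30,
which is the closed form with N = j+1.
Hence, by induction on N, the claim holds for every N ≥ 1.

P(N) = (10N + 5)(N + 3)! - 30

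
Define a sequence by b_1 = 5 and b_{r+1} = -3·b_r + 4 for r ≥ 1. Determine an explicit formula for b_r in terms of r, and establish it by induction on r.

Computing the first terms: b_1 = 5, b_2 = -11, b_3 = 37. This suggests b_r = 4(-3)^(r - 1) + 1.
For the base case r = 1: the formula gives 5 = 5 = b_1.
Suppose the result is true for r = j, so b_j = 4(-3)^(j - 1) + 1.
Then b_{j+1} = -3·b_j + 4 = -3·(4(-3)^(j - 1) + 1) + 4 = 4(-3)^j + 1 = 4(-3)^((j+1) - 1) + 1,
which is the claimed formula at r = j+1.
Hence, by induction on r, the claim holds for every r ≥ 1.

b_r = 4(-3)^(r - 1) + 1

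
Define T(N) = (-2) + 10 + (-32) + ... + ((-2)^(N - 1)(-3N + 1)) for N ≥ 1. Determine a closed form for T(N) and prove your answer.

T(N) = (-2)^N·N

We claim T(N) = (-2)^N·N for all N ≥ 1.
For the base case N = 1: T(1) = -2, and the closed form gives -2. They agree.
Inductive step: suppose the statement holds for some j ≥ 1, so T(j) = (-2)^j·j.
Then T(j+1) = T(j) + ((-2)^j(-3j - 2)) = ((-2)^j·j) + ((-2)^j(-3j - 2)).
Simplifying, T(j+1) = (-2)^(j + 1)(j + 1) = (-2)^(j+1)·(j+1),
which is the closed form with N = j+1.
By the principle of mathematical induction, the result holds for all N ≥ 1.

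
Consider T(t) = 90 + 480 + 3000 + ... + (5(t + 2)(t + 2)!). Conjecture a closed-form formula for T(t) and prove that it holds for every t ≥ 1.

T(t) = 5(t + 3)! - 30

We claim T(t) = 5(t + 3)! - 30 for all t ≥ 1.
Base step (t = 1): T(1) = 90, and the closed form gives 90. They agree.
For the inductive step, assume it holds for an arbitrary r ≥ 1, so T(r) = 5(r + 3)! - 30.
Then T(r+1) = T(r) + (5(r + 3)(r + 3)!) = (5(r + 3)! - 30) + (5(r + 3)(r + 3)!).
Simplifying, T(r+1) = 5((r+1) + 3)! - 30,
which is the closed form with t = r+1.
By the principle of mathematical induction, the result holds for all t ≥ 1.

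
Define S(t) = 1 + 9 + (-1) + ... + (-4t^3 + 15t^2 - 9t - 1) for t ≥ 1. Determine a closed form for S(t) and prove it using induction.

We claim S(t) = -t(t^3 - 3t^2 - 2t + 3) for all t ≥ 1.
Base step (t = 1): S(1) = 1, and the closed form gives 1. They agree.
Inductive step: assume the claim holds for t = k, so S(k) = k(-k^3 + 3k^2 + 2k - 3).
Then S(k+1) = S(k) + (-4k^3 + 3k^2 + 9k + 1) = (k(-k^3 + 3k^2 + 2k - 3)) + (-4k^3 + 3k^2 + 9k + 1).
Simplifying, S(k+1) = -(k + 1)(k^3 - 5k - 1) = -(k+1)((k+1)^3 - 3(k+1)^2 - 2(k+1) + 3),
which is the closed form with t = k+1.
By the principle of mathematical induction, the result holds for all t ≥ 1.

S(t) = -t(t^3 - 3t^2 - 2t + 3)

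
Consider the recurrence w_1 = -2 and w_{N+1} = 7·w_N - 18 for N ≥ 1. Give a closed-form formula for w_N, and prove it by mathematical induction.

Computing the first terms: w_1 = -2, w_2 = -32, w_3 = -242. This suggests w_N = -5·7^(N - 1) + 3.
Base step (N = 1): the formula gives -2 = -2 = w_1.
Inductive step: suppose the statement holds for some r ≥ 1, so w_r = -5·7^(r - 1) + 3.
Then w_{r+1} = 7·w_r - 18 = 7·(-5·7^(r - 1) + 3) - 18 = -5·7^r + 3 = -5·7^((r+1) - 1) + 3,
which is the claimed formula at N = r+1.
By induction, the statement is established for all N ≥ 1.

w_N = -5·7^(N - 1) + 3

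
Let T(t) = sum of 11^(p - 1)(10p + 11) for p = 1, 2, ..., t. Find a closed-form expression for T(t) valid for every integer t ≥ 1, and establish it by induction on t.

T(t) = 11^t(t + 1) - 1

We claim T(t) = 11^t(t + 1) - 1 for all t ≥ 1.
For the base case t = 1: T(1) = 21, and the closed form gives 21. They agree.
For the inductive step, assume it holds for an arbitrary p ≥ 1, so T(p) = 11^p(p + 1) - 1.
Then T(p+1) = T(p) + (11^p(10p + 21)) = (11^p(p + 1) - 1) + (11^p(10p + 21)).
Simplifying, T(p+1) = 11·11^p·p + 22·11^p - 1 = 11^(p+1)((p+1) + 1) - 1,
which is the closed form with t = p+1.
Hence, by induction on t, the claim holds for every t ≥ 1.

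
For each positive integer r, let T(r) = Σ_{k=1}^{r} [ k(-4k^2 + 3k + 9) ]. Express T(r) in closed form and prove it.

T(r) = -r(r + 1)(r^2 - 5)

We claim T(r) = -r(r + 1)(r^2 - 5) for all r ≥ 1.
For the base case r = 1: T(1) = 8, and the closed form gives 8. They agree.
Inductive step: suppose the statement holds for some k ≥ 1, so T(k) = k(-k^3 - k^2 + 5k + 5).
Then T(k+1) = T(k) + ((k + 1)(3k - 4(k + 1)^2 + 12)) = (k(-k^3 - k^2 + 5k + 5)) + ((k + 1)(3k - 4(k + 1)^2 + 12)).
Simplifying, T(k+1) = -(k + 1)(k + 2)(k^2 + 2k - 4) = -(k+1)((k+1) + 1)((k+1)^2 - 5),
which is the closed form with r = k+1.
By the principle of mathematical induction, the result holds for all r ≥ 1.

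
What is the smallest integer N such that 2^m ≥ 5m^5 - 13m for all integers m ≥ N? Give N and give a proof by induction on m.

N = 26

At m = 25: 33554432 < 48827800, so the inequality fails and N ≥ 26. We prove 2^m ≥ 5m^5 - 13m for all m ≥ 26.
When m = 26: 2^m = 67108864 and 5m^5 - 13m = 59406542, so 67108864 ≥ 59406542.
Inductive step: suppose the statement holds for some j ≥ 26, so 2^j ≥ 5j^5 - 13j.
Then 2^(j + 1) = 2·(2^j) ≥ 2·(5j^5 - 13j).
Also, for j ≥ 26 we have 2·(5j^5 - 13j) ≥ 5(j+1)^5 - 13(j+1), since 2·(5j^5 - 13j) − (5(j+1)^5 - 13(j+1)) = 5j^5 - 25j^4 - 50j^3 - 50j^2 - 38j + 8, which is nonnegative for all j ≥ 26.
Combining, 2^(j + 1) ≥ 5(j+1)^5 - 13(j+1).
By induction, the statement is established for all m ≥ 26.
Hence the smallest such N is 26.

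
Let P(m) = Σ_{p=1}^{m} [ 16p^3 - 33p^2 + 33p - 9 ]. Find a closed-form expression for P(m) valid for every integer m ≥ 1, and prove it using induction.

We claim P(m) = m(4m^3 - 3m^2 + 4m + 2) for all m ≥ 1.
Base step (m = 1): P(1) = 7, and the closed form gives 7. They agree.
Inductive step: suppose the statement holds for some p ≥ 1, so P(p) = p(4p^3 - 3p^2 + 4p + 2).
Then P(p+1) = P(p) + (16p^3 + 15p^2 + 15p + 7) = (p(4p^3 - 3p^2 + 4p + 2)) + (16p^3 + 15p^2 + 15p + 7).
Simplifying, P(p+1) = (p + 1)(4p^3 + 9p^2 + 10p + 7) = (p+1)(4(p+1)^3 - 3(p+1)^2 + 4(p+1) + 2),
which is the closed form with m = p+1.
This completes the induction.

P(m) = m(4m^3 - 3m^2 + 4m + 2)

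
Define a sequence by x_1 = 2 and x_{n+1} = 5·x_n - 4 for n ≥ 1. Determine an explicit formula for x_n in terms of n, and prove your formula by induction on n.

Computing the first terms: x_1 = 2, x_2 = 6, x_3 = 26. This suggests x_n = 5^(n - 1) + 1.
Base step (n = 1): the formula gives 2 = 2 = x_1.
Suppose the result is true for n = i, so x_i = 5^(i - 1) + 1.
Then x_{i+1} = 5·x_i - 4 = 5·(5^(i - 1) + 1) - 4 = 5^i + 1 = 5^((i+1) - 1) + 1,
which is the claimed formula at n = i+1.
By induction, the statement is established for all n ≥ 1.

x_n = 5^(n - 1) + 1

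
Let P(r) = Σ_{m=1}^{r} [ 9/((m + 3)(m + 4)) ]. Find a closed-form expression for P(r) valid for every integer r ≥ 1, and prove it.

P(r) = 9r/(4(r + 4))

We claim P(r) = 9r/(4(r + 4)) for all r ≥ 1.
Base case (r = 1): P(1) = 9/20, and the closed form gives 9/20. They agree.
Suppose the result is true for r = m, so P(m) = 9m/(4(m + 4)).
Then P(m+1) = P(m) + (9/((m + 4)(m + 5))) = (9m/(4(m + 4))) + (9/((m + 4)(m + 5))).
Simplifying, P(m+1) = 9(m + 1)/(4(m + 5)) = 9(m+1)/(4((m+1) + 4)),
which is the closed form with r = m+1.
Hence, by induction on r, the claim holds for every r ≥ 1.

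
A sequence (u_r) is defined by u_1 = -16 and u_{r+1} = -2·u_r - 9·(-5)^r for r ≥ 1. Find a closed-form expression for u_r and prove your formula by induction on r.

Computing the first terms: u_1 = -16, u_2 = 77, u_3 = -379. This suggests u_r = -(-2)^(r - 1) + 3(-5)^r.
Base case (r = 1): the formula gives -16 = -16 = u_1.
Inductive step: assume the claim holds for r = k, so u_k = -(-2)^(k - 1) + 3(-5)^k.
Then u_{k+1} = -2·u_k - 9·(-5)^k = -2·(-(-2)^(k - 1) + 3(-5)^k) - 9·(-5)^k = -(-2)^k + 3(-5)^(k + 1) = -(-2)^((k+1) - 1) + 3(-5)^(k+1),
which is the claimed formula at r = k+1.
This completes the induction.

u_r = -(-2)^(r - 1) + 3(-5)^r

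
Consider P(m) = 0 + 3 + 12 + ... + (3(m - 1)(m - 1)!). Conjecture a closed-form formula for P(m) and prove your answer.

P(m) = 3m! - 3

We claim P(m) = 3m! - 3 for all m ≥ 1.
Base step (m = 1): P(1) = 0, and the closed form gives 0. They agree.
For the inductive step, assume it holds for an arbitrary p ≥ 1, so P(p) = 3p! - 3.
Then P(p+1) = P(p) + (3p·p!) = (3p! - 3) + (3p·p!).
Simplifying, P(p+1) = 3(p+1)! - 3,
which is the closed form with m = p+1.
By the principle of mathematical induction, the result holds for all m ≥ 1.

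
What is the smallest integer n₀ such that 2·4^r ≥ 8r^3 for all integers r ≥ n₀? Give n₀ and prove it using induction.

At r = 3: 128 < 216, so the inequality fails and n₀ ≥ 4. We prove 2·4^r ≥ 8r^3 for all r ≥ 4.
When r = 4: 2·4^r = 512 and 8r^3 = 512, so 512 ≥ 512.
Suppose the result is true for r = j, so 2·4^j ≥ 8j^3.
Then 2·4^(j + 1) = 4·(2·4^j) ≥ 4·(8j^3).
Also, for j ≥ 4 we have 4·(8j^3) ≥ 8(j+1)^3, since 4 ≥ (1 + 1/j)^3 for all j ≥ 4.
Combining, 2·4^(j + 1) ≥ 8(j+1)^3.
This completes the induction.
Hence the smallest such n₀ is 4.

n₀ = 4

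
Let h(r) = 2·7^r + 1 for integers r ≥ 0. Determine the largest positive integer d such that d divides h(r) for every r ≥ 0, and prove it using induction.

d = 3

Computing the first values: h(0) = 3 and h(1) = 15; gcd(3, 15) = 3, so d ≤ 3.
We prove 3 | 2·7^r + 1 for all r ≥ 0 by induction on r.
Base case (r = 0): h(0) = 3 = 3·(1), so 3 | h(0).
For the inductive step, assume it holds for an arbitrary m ≥ 0, i.e. 3 | h(m). Then
h(m+1) = 2·7^(m+1) + 1 = 7·(2·7^m + 1) - 6 = 7·h(m) - 6. The first term is divisible by 3 by the inductive hypothesis, and -6 is divisible by 3. Hence 3 | h(m+1).
Hence, by induction on r, the claim holds for every r ≥ 0.
Therefore the largest such d is 3.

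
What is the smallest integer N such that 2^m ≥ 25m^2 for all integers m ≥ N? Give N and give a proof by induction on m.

At m = 11: 2048 < 3025, so the inequality fails and N ≥ 12. We prove 2^m ≥ 25m^2 for all m ≥ 12.
When m = 12: 2^m = 4096 and 25m^2 = 3600, so 4096 ≥ 3600.
Suppose the result is true for m = k, so 2^k ≥ 25k^2.
Then 2^(k + 1) = 2·(2^k) ≥ 2·(25k^2).
Also, for k ≥ 12 we have 2·(25k^2) ≥ 25(k+1)^2, since 2 ≥ (1 + 1/k)^2 for all k ≥ 12.
Combining, 2^(k + 1) ≥ 25(k+1)^2.
By the principle of mathematical induction, the result holds for all m ≥ 12.
Hence the smallest such N is 12.

N = 12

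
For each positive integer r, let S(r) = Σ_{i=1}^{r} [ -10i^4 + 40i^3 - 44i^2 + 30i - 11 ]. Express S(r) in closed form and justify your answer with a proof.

We claim S(r) = -r(2r^4 - 5r^3 - 2r^2 - 3r + 3) for all r ≥ 1.
Base step (r = 1): S(1) = 5, and the closed form gives 5. They agree.
Inductive step: assume the claim holds for r = i, so S(i) = i(-2i^4 + 5i^3 + 2i^2 + 3i - 3).
Then S(i+1) = S(i) + (-10i^4 + 16i^2 + 22i + 5) = (i(-2i^4 + 5i^3 + 2i^2 + 3i - 3)) + (-10i^4 + 16i^2 + 22i + 5).
Simplifying, S(i+1) = -(i + 1)(2i^4 + 3i^3 - 5i^2 - 14i - 5) = -(i+1)(2(i+1)^4 - 5(i+1)^3 - 2(i+1)^2 - 3(i+1) + 3),
which is the closed form with r = i+1.
This completes the induction.

S(r) = -r(2r^4 - 5r^3 - 2r^2 - 3r + 3)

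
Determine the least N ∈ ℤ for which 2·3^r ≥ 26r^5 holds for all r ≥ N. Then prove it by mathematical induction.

At r = 14: 9565938 < 13983424, so the inequality fails and N ≥ 15. We prove 2·3^r ≥ 26r^5 for all r ≥ 15.
For the base case r = 15: 2·3^r = 28697814 and 26r^5 = 19743750, so 28697814 ≥ 19743750.
Inductive step: assume the claim holds for r = p, so 2·3^p ≥ 26p^5.
Then 2·3^(p + 1) = 3·(2·3^p) ≥ 3·(26p^5).
Also, for p ≥ 15 we have 3·(26p^5) ≥ 26(p+1)^5, since 3 ≥ (1 + 1/p)^5 for all p ≥ 15.
Combining, 2·3^(p + 1) ≥ 26(p+1)^5.
Hence, by induction on r, the claim holds for every r ≥ 15.
Hence the smallest such N is 15.

N = 15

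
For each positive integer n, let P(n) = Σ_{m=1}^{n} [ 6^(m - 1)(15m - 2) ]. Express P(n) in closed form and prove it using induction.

We claim P(n) = 6^n(3n - 1) + 1 for all n ≥ 1.
For the base case n = 1: P(1) = 13, and the closed form gives 13. They agree.
Inductive step: suppose the statement holds for some m ≥ 1, so P(m) = 6^m(3m - 1) + 1.
Then P(m+1) = P(m) + (6^m(15m + 13)) = (6^m(3m - 1) + 1) + (6^m(15m + 13)).
Simplifying, P(m+1) = 18·6^m·m + 12·6^m + 1 = 6^(m+1)(3(m+1) - 1) + 1,
which is the closed form with n = m+1.
This completes the induction.

P(n) = 6^n(3n - 1) + 1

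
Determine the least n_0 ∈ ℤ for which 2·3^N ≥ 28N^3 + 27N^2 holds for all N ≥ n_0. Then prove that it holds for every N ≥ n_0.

At N = 8: 13122 < 16064, so the inequality fails and n_0 ≥ 9. We prove 2·3^N ≥ 28N^3 + 27N^2 for all N ≥ 9.
Base case (N = 9): 2·3^N = 39366 and 28N^3 + 27N^2 = 22599, so 39366 ≥ 22599.
Inductive step: suppose the statement holds for some j ≥ 9, so 2·3^j ≥ 28j^3 + 27j^2.
Then 2·3^(j + 1) = 3·(2·3^j) ≥ 3·(28j^3 + 27j^2).
Also, for j ≥ 9 we have 3·(28j^3 + 27j^2) ≥ 28(j+1)^3 + 27(j+1)^2, since 3·(28j^3 + 27j^2) − (28(j+1)^3 + 27(j+1)^2) = 56j^3 - 30j^2 - 138j - 55, which is nonnegative for all j ≥ 9.
Combining, 2·3^(j + 1) ≥ 28(j+1)^3 + 27(j+1)^2.
By the principle of mathematical induction, the result holds for all N ≥ 9.
Hence the smallest such n_0 is 9.

n_0 = 9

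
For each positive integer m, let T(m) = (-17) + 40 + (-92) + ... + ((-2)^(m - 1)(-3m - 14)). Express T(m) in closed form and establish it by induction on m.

We claim T(m) = (-2)^m(m + 5) - 5 for all m ≥ 1.
When m = 1: T(1) = -17, and the closed form gives -17. They agree.
Suppose the result is true for m = p, so T(p) = (-2)^p(p + 5) - 5.
Then T(p+1) = T(p) + ((-2)^p(-3p - 17)) = ((-2)^p(p + 5) - 5) + ((-2)^p(-3p - 17)).
Simplifying, T(p+1) = -2(-2)^p·p - 12(-2)^p - 5 = (-2)^(p+1)((p+1) + 5) - 5,
which is the closed form with m = p+1.
By the principle of mathematical induction, the result holds for all m ≥ 1.

T(m) = (-2)^m(m + 5) - 5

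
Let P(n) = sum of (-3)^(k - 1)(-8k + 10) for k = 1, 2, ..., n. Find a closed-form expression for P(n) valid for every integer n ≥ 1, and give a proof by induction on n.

P(n) = 2(-3)^n(n - 1) + 2

We claim P(n) = 2(-3)^n(n - 1) + 2 for all n ≥ 1.
When n = 1: P(1) = 2, and the closed form gives 2. They agree.
For the inductive step, assume it holds for an arbitrary k ≥ 1, so P(k) = 2(-3)^k(k - 1) + 2.
Then P(k+1) = P(k) + ((-3)^k(-8k + 2)) = (2(-3)^k(k - 1) + 2) + ((-3)^k(-8k + 2)).
Simplifying, P(k+1) = -6(-3)^k·k + 2 = 2(-3)^(k+1)((k+1) - 1) + 2,
which is the closed form with n = k+1.
This completes the induction.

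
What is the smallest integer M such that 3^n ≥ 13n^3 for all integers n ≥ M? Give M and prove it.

At n = 8: 6561 < 6656, so the inequality fails and M ≥ 9. We prove 3^n ≥ 13n^3 for all n ≥ 9.
Base case (n = 9): 3^n = 19683 and 13n^3 = 9477, so 19683 ≥ 9477.
Suppose the result is true for n = r, so 3^r ≥ 13r^3.
Then 3^(r + 1) = 3·(3^r) ≥ 3·(13r^3).
Also, for r ≥ 9 we have 3·(13r^3) ≥ 13(r+1)^3, since 3 ≥ (1 + 1/r)^3 for all r ≥ 9.
Combining, 3^(r + 1) ≥ 13(r+1)^3.
By induction, the statement is established for all n ≥ 9.
Hence the smallest such M is 9.

M = 9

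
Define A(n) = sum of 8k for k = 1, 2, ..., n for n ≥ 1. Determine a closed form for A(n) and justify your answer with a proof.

We claim A(n) = 4n(n + 1) for all n ≥ 1.
For the base case n = 1: A(1) = 8, and the closed form gives 8. They agree.
For the inductive step, assume it holds for an arbitrary k ≥ 1, so A(k) = 4k(k + 1).
Then A(k+1) = A(k) + (8k + 8) = (4k(k + 1)) + (8k + 8).
Simplifying, A(k+1) = 4(k + 1)(k + 2) = 4(k+1)((k+1) + 1),
which is the closed form with n = k+1.
By the principle of mathematical induction, the result holds for all n ≥ 1.

A(n) = 4n(n + 1)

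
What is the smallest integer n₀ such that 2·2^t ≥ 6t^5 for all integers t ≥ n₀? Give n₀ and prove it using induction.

At t = 24: 33554432 < 47775744, so the inequality fails and n₀ ≥ 25. We prove 2·2^t ≥ 6t^5 for all t ≥ 25.
Base step (t = 25): 2·2^t = 67108864 and 6t^5 = 58593750, so 67108864 ≥ 58593750.
For the inductive step, assume it holds for an arbitrary j ≥ 25, so 2·2^j ≥ 6j^5.
Then 2·2^(j + 1) = 2·(2·2^j) ≥ 2·(6j^5).
Also, for j ≥ 25 we have 2·(6j^5) ≥ 6(j+1)^5, since 2 ≥ (1 + 1/j)^5 for all j ≥ 25.
Combining, 2·2^(j + 1) ≥ 6(j+1)^5.
By the principle of mathematical induction, the result holds for all t ≥ 25.
Hence the smallest such n₀ is 25.

n₀ = 25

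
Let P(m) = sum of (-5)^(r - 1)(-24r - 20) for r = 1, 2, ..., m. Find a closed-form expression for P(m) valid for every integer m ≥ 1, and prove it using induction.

We claim P(m) = 4(-5)^m(m + 1) - 4 for all m ≥ 1.
Base case (m = 1): P(1) = -44, and the closed form gives -44. They agree.
Inductive step: suppose the statement holds for some r ≥ 1, so P(r) = 4(-5)^r(r + 1) - 4.
Then P(r+1) = P(r) + ((-5)^r(-24r - 44)) = (4(-5)^r(r + 1) - 4) + ((-5)^r(-24r - 44)).
Simplifying, P(r+1) = -20(-5)^r·r - 40(-5)^r - 4 = 4(-5)^(r+1)((r+1) + 1) - 4,
which is the closed form with m = r+1.
This completes the induction.

P(m) = 4(-5)^m(m + 1) - 4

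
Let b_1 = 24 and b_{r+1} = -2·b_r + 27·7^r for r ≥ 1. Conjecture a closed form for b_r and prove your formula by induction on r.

b_r = 3(-2)^(r - 1) + 3·7^r

Computing the first terms: b_1 = 24, b_2 = 141, b_3 = 1041. This suggests b_r = 3(-2)^(r - 1) + 3·7^r.
Base case (r = 1): the formula gives 24 = 24 = b_1.
Suppose the result is true for r = k, so b_k = 3(-2)^(k - 1) + 3·7^k.
Then b_{k+1} = -2·b_k + 27·7^k = -2·(3(-2)^(k - 1) + 3·7^k) + 27·7^k = 3(-2)^k + 3·7^(k + 1) = 3(-2)^((k+1) - 1) + 3·7^(k+1),
which is the claimed formula at r = k+1.
Hence, by induction on r, the claim holds for every r ≥ 1.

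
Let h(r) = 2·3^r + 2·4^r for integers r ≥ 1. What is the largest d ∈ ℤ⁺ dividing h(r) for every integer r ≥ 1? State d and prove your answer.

d = 2

Computing the first values: h(1) = 14 and h(2) = 50; gcd(14, 50) = 2, so d ≤ 2.
We prove 2 | 2·3^r + 2·4^r for all r ≥ 1 by induction on r.
For the base case r = 1: h(1) = 14 = 2·(7), so 2 | h(1).
Inductive step: assume the claim holds for r = j, i.e. 2 | h(j). Then
h(j+1) − 4·h(j) = (2·3^(j+1) + 2·4^(j+1)) − 4·(2·3^j + 2·4^j) = (2)·3^j·(3 − 4) = (-2)·3^j. Since 2 | h(j) by the inductive hypothesis, 2 | 4·h(j); and 2 | -2 since -2 = 2·-1. Therefore 2 | h(j+1).
Hence, by induction on r, the claim holds for every r ≥ 1.
Therefore the largest such d is 2.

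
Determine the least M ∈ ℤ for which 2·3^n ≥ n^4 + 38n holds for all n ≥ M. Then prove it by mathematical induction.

M = 7

At n = 6: 1458 < 1524, so the inequality fails and M ≥ 7. We prove 2·3^n ≥ n^4 + 38n for all n ≥ 7.
Base step (n = 7): 2·3^n = 4374 and n^4 + 38n = 2667, so 4374 ≥ 2667.
Inductive step: suppose the statement holds for some m ≥ 7, so 2·3^m ≥ m^4 + 38m.
Then 2·3^(m + 1) = 3·(2·3^m) ≥ 3·(m^4 + 38m).
Also, for m ≥ 7 we have 3·(m^4 + 38m) ≥ (m+1)^4 + 38(m+1), since 3·(m^4 + 38m) − ((m+1)^4 + 38(m+1)) = 2m^4 - 4m^3 - 6m^2 + 72m - 39, which is nonnegative for all m ≥ 7.
Combining, 2·3^(m + 1) ≥ (m+1)^4 + 38(m+1).
This completes the induction.
Hence the smallest such M is 7.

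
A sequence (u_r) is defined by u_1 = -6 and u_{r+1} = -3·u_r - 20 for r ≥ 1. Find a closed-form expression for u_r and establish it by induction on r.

u_r = -(-3)^(r - 1) - 5

Computing the first terms: u_1 = -6, u_2 = -2, u_3 = -14. This suggests u_r = -(-3)^(r - 1) - 5.
When r = 1: the formula gives -6 = -6 = u_1.
For the inductive step, assume it holds for an arbitrary k ≥ 1, so u_k = -(-3)^(k - 1) - 5.
Then u_{k+1} = -3·u_k - 20 = -3·(-(-3)^(k - 1) - 5) - 20 = -(-3)^k - 5 = -(-3)^((k+1) - 1) - 5,
which is the claimed formula at r = k+1.
By induction, the statement is established for all r ≥ 1.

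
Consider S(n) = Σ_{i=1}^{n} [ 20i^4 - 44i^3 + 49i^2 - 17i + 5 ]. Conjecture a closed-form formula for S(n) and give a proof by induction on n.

S(n) = n(4n^4 - n^3 + n^2 + 5n + 4)

We claim S(n) = n(4n^4 - n^3 + n^2 + 5n + 4) for all n ≥ 1.
For the base case n = 1: S(1) = 13, and the closed form gives 13. They agree.
Inductive step: suppose the statement holds for some i ≥ 1, so S(i) = i(4i^4 - i^3 + i^2 + 5i + 4).
Then S(i+1) = S(i) + (20i^4 + 36i^3 + 37i^2 + 29i + 13) = (i(4i^4 - i^3 + i^2 + 5i + 4)) + (20i^4 + 36i^3 + 37i^2 + 29i + 13).
Simplifying, S(i+1) = (i + 1)(4i^4 + 15i^3 + 22i^2 + 20i + 13) = (i+1)(4(i+1)^4 - (i+1)^3 + (i+1)^2 + 5(i+1) + 4),
which is the closed form with n = i+1.
Hence, by induction on n, the claim holds for every n ≥ 1.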